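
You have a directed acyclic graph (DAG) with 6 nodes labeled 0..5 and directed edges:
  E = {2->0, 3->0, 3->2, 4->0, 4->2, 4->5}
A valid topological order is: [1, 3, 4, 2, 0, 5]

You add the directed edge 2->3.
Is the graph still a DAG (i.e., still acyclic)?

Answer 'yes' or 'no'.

Answer: no

Derivation:
Given toposort: [1, 3, 4, 2, 0, 5]
Position of 2: index 3; position of 3: index 1
New edge 2->3: backward (u after v in old order)
Backward edge: old toposort is now invalid. Check if this creates a cycle.
Does 3 already reach 2? Reachable from 3: [0, 2, 3]. YES -> cycle!
Still a DAG? no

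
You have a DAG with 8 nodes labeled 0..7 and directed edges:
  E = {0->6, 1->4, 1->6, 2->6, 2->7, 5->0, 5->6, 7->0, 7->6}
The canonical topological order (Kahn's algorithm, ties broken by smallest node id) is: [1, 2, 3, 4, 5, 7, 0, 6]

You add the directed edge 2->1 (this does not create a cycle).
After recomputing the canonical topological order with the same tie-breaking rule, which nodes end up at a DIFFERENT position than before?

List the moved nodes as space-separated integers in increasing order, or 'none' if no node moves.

Answer: 1 2

Derivation:
Old toposort: [1, 2, 3, 4, 5, 7, 0, 6]
Added edge 2->1
Recompute Kahn (smallest-id tiebreak):
  initial in-degrees: [2, 1, 0, 0, 1, 0, 5, 1]
  ready (indeg=0): [2, 3, 5]
  pop 2: indeg[1]->0; indeg[6]->4; indeg[7]->0 | ready=[1, 3, 5, 7] | order so far=[2]
  pop 1: indeg[4]->0; indeg[6]->3 | ready=[3, 4, 5, 7] | order so far=[2, 1]
  pop 3: no out-edges | ready=[4, 5, 7] | order so far=[2, 1, 3]
  pop 4: no out-edges | ready=[5, 7] | order so far=[2, 1, 3, 4]
  pop 5: indeg[0]->1; indeg[6]->2 | ready=[7] | order so far=[2, 1, 3, 4, 5]
  pop 7: indeg[0]->0; indeg[6]->1 | ready=[0] | order so far=[2, 1, 3, 4, 5, 7]
  pop 0: indeg[6]->0 | ready=[6] | order so far=[2, 1, 3, 4, 5, 7, 0]
  pop 6: no out-edges | ready=[] | order so far=[2, 1, 3, 4, 5, 7, 0, 6]
New canonical toposort: [2, 1, 3, 4, 5, 7, 0, 6]
Compare positions:
  Node 0: index 6 -> 6 (same)
  Node 1: index 0 -> 1 (moved)
  Node 2: index 1 -> 0 (moved)
  Node 3: index 2 -> 2 (same)
  Node 4: index 3 -> 3 (same)
  Node 5: index 4 -> 4 (same)
  Node 6: index 7 -> 7 (same)
  Node 7: index 5 -> 5 (same)
Nodes that changed position: 1 2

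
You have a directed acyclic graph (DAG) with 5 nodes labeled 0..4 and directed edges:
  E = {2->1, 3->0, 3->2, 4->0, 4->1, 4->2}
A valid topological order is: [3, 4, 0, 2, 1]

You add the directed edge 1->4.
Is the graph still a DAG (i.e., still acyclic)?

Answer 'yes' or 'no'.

Given toposort: [3, 4, 0, 2, 1]
Position of 1: index 4; position of 4: index 1
New edge 1->4: backward (u after v in old order)
Backward edge: old toposort is now invalid. Check if this creates a cycle.
Does 4 already reach 1? Reachable from 4: [0, 1, 2, 4]. YES -> cycle!
Still a DAG? no

Answer: no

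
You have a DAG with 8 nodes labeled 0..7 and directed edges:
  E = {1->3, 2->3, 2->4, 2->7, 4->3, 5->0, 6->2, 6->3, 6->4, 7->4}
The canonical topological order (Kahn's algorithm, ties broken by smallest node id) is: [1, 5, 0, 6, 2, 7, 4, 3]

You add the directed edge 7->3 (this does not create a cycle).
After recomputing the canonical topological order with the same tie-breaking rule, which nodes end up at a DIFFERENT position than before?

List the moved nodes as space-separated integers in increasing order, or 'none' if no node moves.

Answer: none

Derivation:
Old toposort: [1, 5, 0, 6, 2, 7, 4, 3]
Added edge 7->3
Recompute Kahn (smallest-id tiebreak):
  initial in-degrees: [1, 0, 1, 5, 3, 0, 0, 1]
  ready (indeg=0): [1, 5, 6]
  pop 1: indeg[3]->4 | ready=[5, 6] | order so far=[1]
  pop 5: indeg[0]->0 | ready=[0, 6] | order so far=[1, 5]
  pop 0: no out-edges | ready=[6] | order so far=[1, 5, 0]
  pop 6: indeg[2]->0; indeg[3]->3; indeg[4]->2 | ready=[2] | order so far=[1, 5, 0, 6]
  pop 2: indeg[3]->2; indeg[4]->1; indeg[7]->0 | ready=[7] | order so far=[1, 5, 0, 6, 2]
  pop 7: indeg[3]->1; indeg[4]->0 | ready=[4] | order so far=[1, 5, 0, 6, 2, 7]
  pop 4: indeg[3]->0 | ready=[3] | order so far=[1, 5, 0, 6, 2, 7, 4]
  pop 3: no out-edges | ready=[] | order so far=[1, 5, 0, 6, 2, 7, 4, 3]
New canonical toposort: [1, 5, 0, 6, 2, 7, 4, 3]
Compare positions:
  Node 0: index 2 -> 2 (same)
  Node 1: index 0 -> 0 (same)
  Node 2: index 4 -> 4 (same)
  Node 3: index 7 -> 7 (same)
  Node 4: index 6 -> 6 (same)
  Node 5: index 1 -> 1 (same)
  Node 6: index 3 -> 3 (same)
  Node 7: index 5 -> 5 (same)
Nodes that changed position: none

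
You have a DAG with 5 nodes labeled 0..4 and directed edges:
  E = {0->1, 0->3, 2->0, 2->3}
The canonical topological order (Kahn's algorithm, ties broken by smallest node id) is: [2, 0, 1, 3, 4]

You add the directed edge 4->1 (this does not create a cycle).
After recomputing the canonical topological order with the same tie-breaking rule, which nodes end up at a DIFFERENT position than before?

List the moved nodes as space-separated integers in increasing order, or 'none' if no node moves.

Answer: 1 3 4

Derivation:
Old toposort: [2, 0, 1, 3, 4]
Added edge 4->1
Recompute Kahn (smallest-id tiebreak):
  initial in-degrees: [1, 2, 0, 2, 0]
  ready (indeg=0): [2, 4]
  pop 2: indeg[0]->0; indeg[3]->1 | ready=[0, 4] | order so far=[2]
  pop 0: indeg[1]->1; indeg[3]->0 | ready=[3, 4] | order so far=[2, 0]
  pop 3: no out-edges | ready=[4] | order so far=[2, 0, 3]
  pop 4: indeg[1]->0 | ready=[1] | order so far=[2, 0, 3, 4]
  pop 1: no out-edges | ready=[] | order so far=[2, 0, 3, 4, 1]
New canonical toposort: [2, 0, 3, 4, 1]
Compare positions:
  Node 0: index 1 -> 1 (same)
  Node 1: index 2 -> 4 (moved)
  Node 2: index 0 -> 0 (same)
  Node 3: index 3 -> 2 (moved)
  Node 4: index 4 -> 3 (moved)
Nodes that changed position: 1 3 4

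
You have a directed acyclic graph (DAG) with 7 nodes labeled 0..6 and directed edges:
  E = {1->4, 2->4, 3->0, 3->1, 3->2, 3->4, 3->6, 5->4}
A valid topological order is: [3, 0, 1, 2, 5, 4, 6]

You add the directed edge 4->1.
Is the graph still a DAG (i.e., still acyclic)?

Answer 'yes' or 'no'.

Answer: no

Derivation:
Given toposort: [3, 0, 1, 2, 5, 4, 6]
Position of 4: index 5; position of 1: index 2
New edge 4->1: backward (u after v in old order)
Backward edge: old toposort is now invalid. Check if this creates a cycle.
Does 1 already reach 4? Reachable from 1: [1, 4]. YES -> cycle!
Still a DAG? no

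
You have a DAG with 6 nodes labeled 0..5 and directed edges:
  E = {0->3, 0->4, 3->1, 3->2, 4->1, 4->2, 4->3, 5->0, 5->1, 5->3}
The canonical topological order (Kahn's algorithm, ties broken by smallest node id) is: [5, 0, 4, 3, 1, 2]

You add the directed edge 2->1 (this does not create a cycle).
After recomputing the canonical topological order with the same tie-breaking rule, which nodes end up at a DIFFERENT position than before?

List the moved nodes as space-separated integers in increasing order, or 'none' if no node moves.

Old toposort: [5, 0, 4, 3, 1, 2]
Added edge 2->1
Recompute Kahn (smallest-id tiebreak):
  initial in-degrees: [1, 4, 2, 3, 1, 0]
  ready (indeg=0): [5]
  pop 5: indeg[0]->0; indeg[1]->3; indeg[3]->2 | ready=[0] | order so far=[5]
  pop 0: indeg[3]->1; indeg[4]->0 | ready=[4] | order so far=[5, 0]
  pop 4: indeg[1]->2; indeg[2]->1; indeg[3]->0 | ready=[3] | order so far=[5, 0, 4]
  pop 3: indeg[1]->1; indeg[2]->0 | ready=[2] | order so far=[5, 0, 4, 3]
  pop 2: indeg[1]->0 | ready=[1] | order so far=[5, 0, 4, 3, 2]
  pop 1: no out-edges | ready=[] | order so far=[5, 0, 4, 3, 2, 1]
New canonical toposort: [5, 0, 4, 3, 2, 1]
Compare positions:
  Node 0: index 1 -> 1 (same)
  Node 1: index 4 -> 5 (moved)
  Node 2: index 5 -> 4 (moved)
  Node 3: index 3 -> 3 (same)
  Node 4: index 2 -> 2 (same)
  Node 5: index 0 -> 0 (same)
Nodes that changed position: 1 2

Answer: 1 2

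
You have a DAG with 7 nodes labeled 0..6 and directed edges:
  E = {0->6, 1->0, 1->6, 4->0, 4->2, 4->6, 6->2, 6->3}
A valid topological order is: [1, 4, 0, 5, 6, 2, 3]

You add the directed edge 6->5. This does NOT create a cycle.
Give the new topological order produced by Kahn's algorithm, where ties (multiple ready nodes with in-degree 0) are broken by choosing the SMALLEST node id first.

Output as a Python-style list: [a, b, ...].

Old toposort: [1, 4, 0, 5, 6, 2, 3]
Added edge: 6->5
Position of 6 (4) > position of 5 (3). Must reorder: 6 must now come before 5.
Run Kahn's algorithm (break ties by smallest node id):
  initial in-degrees: [2, 0, 2, 1, 0, 1, 3]
  ready (indeg=0): [1, 4]
  pop 1: indeg[0]->1; indeg[6]->2 | ready=[4] | order so far=[1]
  pop 4: indeg[0]->0; indeg[2]->1; indeg[6]->1 | ready=[0] | order so far=[1, 4]
  pop 0: indeg[6]->0 | ready=[6] | order so far=[1, 4, 0]
  pop 6: indeg[2]->0; indeg[3]->0; indeg[5]->0 | ready=[2, 3, 5] | order so far=[1, 4, 0, 6]
  pop 2: no out-edges | ready=[3, 5] | order so far=[1, 4, 0, 6, 2]
  pop 3: no out-edges | ready=[5] | order so far=[1, 4, 0, 6, 2, 3]
  pop 5: no out-edges | ready=[] | order so far=[1, 4, 0, 6, 2, 3, 5]
  Result: [1, 4, 0, 6, 2, 3, 5]

Answer: [1, 4, 0, 6, 2, 3, 5]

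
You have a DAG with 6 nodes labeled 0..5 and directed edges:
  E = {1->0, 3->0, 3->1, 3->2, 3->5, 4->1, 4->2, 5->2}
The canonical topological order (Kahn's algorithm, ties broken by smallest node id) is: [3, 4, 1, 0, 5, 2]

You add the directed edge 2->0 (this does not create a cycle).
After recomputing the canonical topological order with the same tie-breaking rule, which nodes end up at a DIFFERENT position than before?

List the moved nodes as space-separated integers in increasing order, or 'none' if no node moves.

Old toposort: [3, 4, 1, 0, 5, 2]
Added edge 2->0
Recompute Kahn (smallest-id tiebreak):
  initial in-degrees: [3, 2, 3, 0, 0, 1]
  ready (indeg=0): [3, 4]
  pop 3: indeg[0]->2; indeg[1]->1; indeg[2]->2; indeg[5]->0 | ready=[4, 5] | order so far=[3]
  pop 4: indeg[1]->0; indeg[2]->1 | ready=[1, 5] | order so far=[3, 4]
  pop 1: indeg[0]->1 | ready=[5] | order so far=[3, 4, 1]
  pop 5: indeg[2]->0 | ready=[2] | order so far=[3, 4, 1, 5]
  pop 2: indeg[0]->0 | ready=[0] | order so far=[3, 4, 1, 5, 2]
  pop 0: no out-edges | ready=[] | order so far=[3, 4, 1, 5, 2, 0]
New canonical toposort: [3, 4, 1, 5, 2, 0]
Compare positions:
  Node 0: index 3 -> 5 (moved)
  Node 1: index 2 -> 2 (same)
  Node 2: index 5 -> 4 (moved)
  Node 3: index 0 -> 0 (same)
  Node 4: index 1 -> 1 (same)
  Node 5: index 4 -> 3 (moved)
Nodes that changed position: 0 2 5

Answer: 0 2 5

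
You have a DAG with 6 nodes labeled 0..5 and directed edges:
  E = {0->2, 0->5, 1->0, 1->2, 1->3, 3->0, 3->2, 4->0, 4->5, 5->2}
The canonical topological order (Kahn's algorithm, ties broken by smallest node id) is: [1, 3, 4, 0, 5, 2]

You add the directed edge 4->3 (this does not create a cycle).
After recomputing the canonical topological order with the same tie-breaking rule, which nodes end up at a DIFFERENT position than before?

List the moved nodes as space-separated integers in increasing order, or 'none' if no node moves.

Old toposort: [1, 3, 4, 0, 5, 2]
Added edge 4->3
Recompute Kahn (smallest-id tiebreak):
  initial in-degrees: [3, 0, 4, 2, 0, 2]
  ready (indeg=0): [1, 4]
  pop 1: indeg[0]->2; indeg[2]->3; indeg[3]->1 | ready=[4] | order so far=[1]
  pop 4: indeg[0]->1; indeg[3]->0; indeg[5]->1 | ready=[3] | order so far=[1, 4]
  pop 3: indeg[0]->0; indeg[2]->2 | ready=[0] | order so far=[1, 4, 3]
  pop 0: indeg[2]->1; indeg[5]->0 | ready=[5] | order so far=[1, 4, 3, 0]
  pop 5: indeg[2]->0 | ready=[2] | order so far=[1, 4, 3, 0, 5]
  pop 2: no out-edges | ready=[] | order so far=[1, 4, 3, 0, 5, 2]
New canonical toposort: [1, 4, 3, 0, 5, 2]
Compare positions:
  Node 0: index 3 -> 3 (same)
  Node 1: index 0 -> 0 (same)
  Node 2: index 5 -> 5 (same)
  Node 3: index 1 -> 2 (moved)
  Node 4: index 2 -> 1 (moved)
  Node 5: index 4 -> 4 (same)
Nodes that changed position: 3 4

Answer: 3 4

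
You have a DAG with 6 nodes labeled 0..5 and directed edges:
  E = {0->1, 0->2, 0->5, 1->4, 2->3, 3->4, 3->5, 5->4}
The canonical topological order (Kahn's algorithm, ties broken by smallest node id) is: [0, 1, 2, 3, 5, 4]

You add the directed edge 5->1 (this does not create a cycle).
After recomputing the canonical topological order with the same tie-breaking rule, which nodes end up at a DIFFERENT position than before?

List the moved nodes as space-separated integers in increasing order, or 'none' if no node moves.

Old toposort: [0, 1, 2, 3, 5, 4]
Added edge 5->1
Recompute Kahn (smallest-id tiebreak):
  initial in-degrees: [0, 2, 1, 1, 3, 2]
  ready (indeg=0): [0]
  pop 0: indeg[1]->1; indeg[2]->0; indeg[5]->1 | ready=[2] | order so far=[0]
  pop 2: indeg[3]->0 | ready=[3] | order so far=[0, 2]
  pop 3: indeg[4]->2; indeg[5]->0 | ready=[5] | order so far=[0, 2, 3]
  pop 5: indeg[1]->0; indeg[4]->1 | ready=[1] | order so far=[0, 2, 3, 5]
  pop 1: indeg[4]->0 | ready=[4] | order so far=[0, 2, 3, 5, 1]
  pop 4: no out-edges | ready=[] | order so far=[0, 2, 3, 5, 1, 4]
New canonical toposort: [0, 2, 3, 5, 1, 4]
Compare positions:
  Node 0: index 0 -> 0 (same)
  Node 1: index 1 -> 4 (moved)
  Node 2: index 2 -> 1 (moved)
  Node 3: index 3 -> 2 (moved)
  Node 4: index 5 -> 5 (same)
  Node 5: index 4 -> 3 (moved)
Nodes that changed position: 1 2 3 5

Answer: 1 2 3 5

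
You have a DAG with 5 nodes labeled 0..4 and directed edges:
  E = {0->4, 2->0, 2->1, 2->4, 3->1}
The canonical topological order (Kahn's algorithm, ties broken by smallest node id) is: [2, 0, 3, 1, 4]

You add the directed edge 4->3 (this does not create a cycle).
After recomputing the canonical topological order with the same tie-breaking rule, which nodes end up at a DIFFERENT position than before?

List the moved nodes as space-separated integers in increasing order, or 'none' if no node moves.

Old toposort: [2, 0, 3, 1, 4]
Added edge 4->3
Recompute Kahn (smallest-id tiebreak):
  initial in-degrees: [1, 2, 0, 1, 2]
  ready (indeg=0): [2]
  pop 2: indeg[0]->0; indeg[1]->1; indeg[4]->1 | ready=[0] | order so far=[2]
  pop 0: indeg[4]->0 | ready=[4] | order so far=[2, 0]
  pop 4: indeg[3]->0 | ready=[3] | order so far=[2, 0, 4]
  pop 3: indeg[1]->0 | ready=[1] | order so far=[2, 0, 4, 3]
  pop 1: no out-edges | ready=[] | order so far=[2, 0, 4, 3, 1]
New canonical toposort: [2, 0, 4, 3, 1]
Compare positions:
  Node 0: index 1 -> 1 (same)
  Node 1: index 3 -> 4 (moved)
  Node 2: index 0 -> 0 (same)
  Node 3: index 2 -> 3 (moved)
  Node 4: index 4 -> 2 (moved)
Nodes that changed position: 1 3 4

Answer: 1 3 4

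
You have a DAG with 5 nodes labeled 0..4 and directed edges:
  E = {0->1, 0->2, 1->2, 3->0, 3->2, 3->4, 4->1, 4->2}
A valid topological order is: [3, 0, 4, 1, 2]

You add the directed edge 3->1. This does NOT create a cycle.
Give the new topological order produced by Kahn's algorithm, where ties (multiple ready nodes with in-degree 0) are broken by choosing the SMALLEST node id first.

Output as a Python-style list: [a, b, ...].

Old toposort: [3, 0, 4, 1, 2]
Added edge: 3->1
Position of 3 (0) < position of 1 (3). Old order still valid.
Run Kahn's algorithm (break ties by smallest node id):
  initial in-degrees: [1, 3, 4, 0, 1]
  ready (indeg=0): [3]
  pop 3: indeg[0]->0; indeg[1]->2; indeg[2]->3; indeg[4]->0 | ready=[0, 4] | order so far=[3]
  pop 0: indeg[1]->1; indeg[2]->2 | ready=[4] | order so far=[3, 0]
  pop 4: indeg[1]->0; indeg[2]->1 | ready=[1] | order so far=[3, 0, 4]
  pop 1: indeg[2]->0 | ready=[2] | order so far=[3, 0, 4, 1]
  pop 2: no out-edges | ready=[] | order so far=[3, 0, 4, 1, 2]
  Result: [3, 0, 4, 1, 2]

Answer: [3, 0, 4, 1, 2]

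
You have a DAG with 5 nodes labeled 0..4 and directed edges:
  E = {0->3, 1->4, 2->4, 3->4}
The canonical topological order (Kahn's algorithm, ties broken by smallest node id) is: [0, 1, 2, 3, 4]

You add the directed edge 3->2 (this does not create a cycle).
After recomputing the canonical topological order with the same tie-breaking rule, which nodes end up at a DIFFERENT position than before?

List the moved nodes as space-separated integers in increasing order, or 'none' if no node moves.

Answer: 2 3

Derivation:
Old toposort: [0, 1, 2, 3, 4]
Added edge 3->2
Recompute Kahn (smallest-id tiebreak):
  initial in-degrees: [0, 0, 1, 1, 3]
  ready (indeg=0): [0, 1]
  pop 0: indeg[3]->0 | ready=[1, 3] | order so far=[0]
  pop 1: indeg[4]->2 | ready=[3] | order so far=[0, 1]
  pop 3: indeg[2]->0; indeg[4]->1 | ready=[2] | order so far=[0, 1, 3]
  pop 2: indeg[4]->0 | ready=[4] | order so far=[0, 1, 3, 2]
  pop 4: no out-edges | ready=[] | order so far=[0, 1, 3, 2, 4]
New canonical toposort: [0, 1, 3, 2, 4]
Compare positions:
  Node 0: index 0 -> 0 (same)
  Node 1: index 1 -> 1 (same)
  Node 2: index 2 -> 3 (moved)
  Node 3: index 3 -> 2 (moved)
  Node 4: index 4 -> 4 (same)
Nodes that changed position: 2 3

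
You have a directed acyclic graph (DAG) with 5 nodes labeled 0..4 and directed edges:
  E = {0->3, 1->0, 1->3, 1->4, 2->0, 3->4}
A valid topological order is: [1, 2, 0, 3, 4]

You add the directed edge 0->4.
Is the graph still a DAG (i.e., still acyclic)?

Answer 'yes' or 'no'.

Given toposort: [1, 2, 0, 3, 4]
Position of 0: index 2; position of 4: index 4
New edge 0->4: forward
Forward edge: respects the existing order. Still a DAG, same toposort still valid.
Still a DAG? yes

Answer: yes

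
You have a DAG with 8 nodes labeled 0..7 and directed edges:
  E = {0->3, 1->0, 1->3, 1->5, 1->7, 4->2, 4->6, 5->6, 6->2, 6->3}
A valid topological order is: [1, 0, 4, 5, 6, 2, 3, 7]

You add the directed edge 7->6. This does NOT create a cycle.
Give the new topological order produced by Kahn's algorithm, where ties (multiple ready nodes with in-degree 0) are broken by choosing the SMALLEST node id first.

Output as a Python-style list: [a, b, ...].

Answer: [1, 0, 4, 5, 7, 6, 2, 3]

Derivation:
Old toposort: [1, 0, 4, 5, 6, 2, 3, 7]
Added edge: 7->6
Position of 7 (7) > position of 6 (4). Must reorder: 7 must now come before 6.
Run Kahn's algorithm (break ties by smallest node id):
  initial in-degrees: [1, 0, 2, 3, 0, 1, 3, 1]
  ready (indeg=0): [1, 4]
  pop 1: indeg[0]->0; indeg[3]->2; indeg[5]->0; indeg[7]->0 | ready=[0, 4, 5, 7] | order so far=[1]
  pop 0: indeg[3]->1 | ready=[4, 5, 7] | order so far=[1, 0]
  pop 4: indeg[2]->1; indeg[6]->2 | ready=[5, 7] | order so far=[1, 0, 4]
  pop 5: indeg[6]->1 | ready=[7] | order so far=[1, 0, 4, 5]
  pop 7: indeg[6]->0 | ready=[6] | order so far=[1, 0, 4, 5, 7]
  pop 6: indeg[2]->0; indeg[3]->0 | ready=[2, 3] | order so far=[1, 0, 4, 5, 7, 6]
  pop 2: no out-edges | ready=[3] | order so far=[1, 0, 4, 5, 7, 6, 2]
  pop 3: no out-edges | ready=[] | order so far=[1, 0, 4, 5, 7, 6, 2, 3]
  Result: [1, 0, 4, 5, 7, 6, 2, 3]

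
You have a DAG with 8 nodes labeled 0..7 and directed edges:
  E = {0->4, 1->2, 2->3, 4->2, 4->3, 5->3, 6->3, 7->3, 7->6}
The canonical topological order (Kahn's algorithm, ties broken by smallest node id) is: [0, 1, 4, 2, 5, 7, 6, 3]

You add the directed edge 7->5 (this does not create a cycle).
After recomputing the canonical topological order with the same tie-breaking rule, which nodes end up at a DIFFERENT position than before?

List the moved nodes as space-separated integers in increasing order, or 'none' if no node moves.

Old toposort: [0, 1, 4, 2, 5, 7, 6, 3]
Added edge 7->5
Recompute Kahn (smallest-id tiebreak):
  initial in-degrees: [0, 0, 2, 5, 1, 1, 1, 0]
  ready (indeg=0): [0, 1, 7]
  pop 0: indeg[4]->0 | ready=[1, 4, 7] | order so far=[0]
  pop 1: indeg[2]->1 | ready=[4, 7] | order so far=[0, 1]
  pop 4: indeg[2]->0; indeg[3]->4 | ready=[2, 7] | order so far=[0, 1, 4]
  pop 2: indeg[3]->3 | ready=[7] | order so far=[0, 1, 4, 2]
  pop 7: indeg[3]->2; indeg[5]->0; indeg[6]->0 | ready=[5, 6] | order so far=[0, 1, 4, 2, 7]
  pop 5: indeg[3]->1 | ready=[6] | order so far=[0, 1, 4, 2, 7, 5]
  pop 6: indeg[3]->0 | ready=[3] | order so far=[0, 1, 4, 2, 7, 5, 6]
  pop 3: no out-edges | ready=[] | order so far=[0, 1, 4, 2, 7, 5, 6, 3]
New canonical toposort: [0, 1, 4, 2, 7, 5, 6, 3]
Compare positions:
  Node 0: index 0 -> 0 (same)
  Node 1: index 1 -> 1 (same)
  Node 2: index 3 -> 3 (same)
  Node 3: index 7 -> 7 (same)
  Node 4: index 2 -> 2 (same)
  Node 5: index 4 -> 5 (moved)
  Node 6: index 6 -> 6 (same)
  Node 7: index 5 -> 4 (moved)
Nodes that changed position: 5 7

Answer: 5 7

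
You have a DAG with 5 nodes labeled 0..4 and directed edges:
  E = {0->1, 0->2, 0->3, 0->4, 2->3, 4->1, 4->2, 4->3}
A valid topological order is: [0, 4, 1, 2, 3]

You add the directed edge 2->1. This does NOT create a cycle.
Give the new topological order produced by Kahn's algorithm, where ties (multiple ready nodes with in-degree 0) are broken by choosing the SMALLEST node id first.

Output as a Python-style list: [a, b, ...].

Old toposort: [0, 4, 1, 2, 3]
Added edge: 2->1
Position of 2 (3) > position of 1 (2). Must reorder: 2 must now come before 1.
Run Kahn's algorithm (break ties by smallest node id):
  initial in-degrees: [0, 3, 2, 3, 1]
  ready (indeg=0): [0]
  pop 0: indeg[1]->2; indeg[2]->1; indeg[3]->2; indeg[4]->0 | ready=[4] | order so far=[0]
  pop 4: indeg[1]->1; indeg[2]->0; indeg[3]->1 | ready=[2] | order so far=[0, 4]
  pop 2: indeg[1]->0; indeg[3]->0 | ready=[1, 3] | order so far=[0, 4, 2]
  pop 1: no out-edges | ready=[3] | order so far=[0, 4, 2, 1]
  pop 3: no out-edges | ready=[] | order so far=[0, 4, 2, 1, 3]
  Result: [0, 4, 2, 1, 3]

Answer: [0, 4, 2, 1, 3]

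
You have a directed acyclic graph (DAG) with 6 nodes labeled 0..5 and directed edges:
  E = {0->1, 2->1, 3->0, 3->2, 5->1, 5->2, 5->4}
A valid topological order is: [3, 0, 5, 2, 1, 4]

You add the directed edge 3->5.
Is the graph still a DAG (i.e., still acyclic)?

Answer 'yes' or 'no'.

Answer: yes

Derivation:
Given toposort: [3, 0, 5, 2, 1, 4]
Position of 3: index 0; position of 5: index 2
New edge 3->5: forward
Forward edge: respects the existing order. Still a DAG, same toposort still valid.
Still a DAG? yes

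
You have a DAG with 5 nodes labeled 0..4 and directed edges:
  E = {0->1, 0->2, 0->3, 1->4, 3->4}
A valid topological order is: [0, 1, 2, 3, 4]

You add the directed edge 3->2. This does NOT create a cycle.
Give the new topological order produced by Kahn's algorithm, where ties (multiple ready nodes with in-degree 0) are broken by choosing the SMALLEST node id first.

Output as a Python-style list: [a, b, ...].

Old toposort: [0, 1, 2, 3, 4]
Added edge: 3->2
Position of 3 (3) > position of 2 (2). Must reorder: 3 must now come before 2.
Run Kahn's algorithm (break ties by smallest node id):
  initial in-degrees: [0, 1, 2, 1, 2]
  ready (indeg=0): [0]
  pop 0: indeg[1]->0; indeg[2]->1; indeg[3]->0 | ready=[1, 3] | order so far=[0]
  pop 1: indeg[4]->1 | ready=[3] | order so far=[0, 1]
  pop 3: indeg[2]->0; indeg[4]->0 | ready=[2, 4] | order so far=[0, 1, 3]
  pop 2: no out-edges | ready=[4] | order so far=[0, 1, 3, 2]
  pop 4: no out-edges | ready=[] | order so far=[0, 1, 3, 2, 4]
  Result: [0, 1, 3, 2, 4]

Answer: [0, 1, 3, 2, 4]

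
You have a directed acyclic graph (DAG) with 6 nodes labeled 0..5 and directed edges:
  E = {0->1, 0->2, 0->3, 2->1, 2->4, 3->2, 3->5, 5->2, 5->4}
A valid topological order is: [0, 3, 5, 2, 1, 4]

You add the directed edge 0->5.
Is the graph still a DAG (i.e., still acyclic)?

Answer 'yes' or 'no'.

Answer: yes

Derivation:
Given toposort: [0, 3, 5, 2, 1, 4]
Position of 0: index 0; position of 5: index 2
New edge 0->5: forward
Forward edge: respects the existing order. Still a DAG, same toposort still valid.
Still a DAG? yes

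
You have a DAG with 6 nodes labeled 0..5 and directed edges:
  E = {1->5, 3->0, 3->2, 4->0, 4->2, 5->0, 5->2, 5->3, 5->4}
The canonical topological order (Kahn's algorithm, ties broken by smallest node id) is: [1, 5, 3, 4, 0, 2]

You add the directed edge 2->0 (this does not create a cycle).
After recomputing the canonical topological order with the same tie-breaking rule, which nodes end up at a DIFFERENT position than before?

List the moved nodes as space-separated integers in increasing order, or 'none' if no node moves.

Answer: 0 2

Derivation:
Old toposort: [1, 5, 3, 4, 0, 2]
Added edge 2->0
Recompute Kahn (smallest-id tiebreak):
  initial in-degrees: [4, 0, 3, 1, 1, 1]
  ready (indeg=0): [1]
  pop 1: indeg[5]->0 | ready=[5] | order so far=[1]
  pop 5: indeg[0]->3; indeg[2]->2; indeg[3]->0; indeg[4]->0 | ready=[3, 4] | order so far=[1, 5]
  pop 3: indeg[0]->2; indeg[2]->1 | ready=[4] | order so far=[1, 5, 3]
  pop 4: indeg[0]->1; indeg[2]->0 | ready=[2] | order so far=[1, 5, 3, 4]
  pop 2: indeg[0]->0 | ready=[0] | order so far=[1, 5, 3, 4, 2]
  pop 0: no out-edges | ready=[] | order so far=[1, 5, 3, 4, 2, 0]
New canonical toposort: [1, 5, 3, 4, 2, 0]
Compare positions:
  Node 0: index 4 -> 5 (moved)
  Node 1: index 0 -> 0 (same)
  Node 2: index 5 -> 4 (moved)
  Node 3: index 2 -> 2 (same)
  Node 4: index 3 -> 3 (same)
  Node 5: index 1 -> 1 (same)
Nodes that changed position: 0 2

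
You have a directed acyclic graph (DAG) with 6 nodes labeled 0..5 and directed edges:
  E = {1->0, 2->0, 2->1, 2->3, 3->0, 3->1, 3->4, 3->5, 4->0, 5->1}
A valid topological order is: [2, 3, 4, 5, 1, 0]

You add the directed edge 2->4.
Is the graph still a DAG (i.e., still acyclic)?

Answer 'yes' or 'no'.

Answer: yes

Derivation:
Given toposort: [2, 3, 4, 5, 1, 0]
Position of 2: index 0; position of 4: index 2
New edge 2->4: forward
Forward edge: respects the existing order. Still a DAG, same toposort still valid.
Still a DAG? yes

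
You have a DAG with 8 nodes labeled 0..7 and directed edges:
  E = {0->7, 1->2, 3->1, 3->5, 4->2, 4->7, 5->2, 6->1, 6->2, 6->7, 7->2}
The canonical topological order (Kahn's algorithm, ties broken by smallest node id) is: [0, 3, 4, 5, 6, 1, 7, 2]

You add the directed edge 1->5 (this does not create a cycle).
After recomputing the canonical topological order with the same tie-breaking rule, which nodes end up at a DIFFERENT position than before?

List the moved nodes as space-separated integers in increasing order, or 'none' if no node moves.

Old toposort: [0, 3, 4, 5, 6, 1, 7, 2]
Added edge 1->5
Recompute Kahn (smallest-id tiebreak):
  initial in-degrees: [0, 2, 5, 0, 0, 2, 0, 3]
  ready (indeg=0): [0, 3, 4, 6]
  pop 0: indeg[7]->2 | ready=[3, 4, 6] | order so far=[0]
  pop 3: indeg[1]->1; indeg[5]->1 | ready=[4, 6] | order so far=[0, 3]
  pop 4: indeg[2]->4; indeg[7]->1 | ready=[6] | order so far=[0, 3, 4]
  pop 6: indeg[1]->0; indeg[2]->3; indeg[7]->0 | ready=[1, 7] | order so far=[0, 3, 4, 6]
  pop 1: indeg[2]->2; indeg[5]->0 | ready=[5, 7] | order so far=[0, 3, 4, 6, 1]
  pop 5: indeg[2]->1 | ready=[7] | order so far=[0, 3, 4, 6, 1, 5]
  pop 7: indeg[2]->0 | ready=[2] | order so far=[0, 3, 4, 6, 1, 5, 7]
  pop 2: no out-edges | ready=[] | order so far=[0, 3, 4, 6, 1, 5, 7, 2]
New canonical toposort: [0, 3, 4, 6, 1, 5, 7, 2]
Compare positions:
  Node 0: index 0 -> 0 (same)
  Node 1: index 5 -> 4 (moved)
  Node 2: index 7 -> 7 (same)
  Node 3: index 1 -> 1 (same)
  Node 4: index 2 -> 2 (same)
  Node 5: index 3 -> 5 (moved)
  Node 6: index 4 -> 3 (moved)
  Node 7: index 6 -> 6 (same)
Nodes that changed position: 1 5 6

Answer: 1 5 6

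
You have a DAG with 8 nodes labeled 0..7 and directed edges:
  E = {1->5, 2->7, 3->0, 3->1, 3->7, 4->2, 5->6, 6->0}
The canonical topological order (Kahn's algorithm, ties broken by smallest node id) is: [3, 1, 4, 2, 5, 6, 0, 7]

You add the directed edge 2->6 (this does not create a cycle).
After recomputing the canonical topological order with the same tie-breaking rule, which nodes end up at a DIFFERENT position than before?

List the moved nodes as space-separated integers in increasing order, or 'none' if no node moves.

Old toposort: [3, 1, 4, 2, 5, 6, 0, 7]
Added edge 2->6
Recompute Kahn (smallest-id tiebreak):
  initial in-degrees: [2, 1, 1, 0, 0, 1, 2, 2]
  ready (indeg=0): [3, 4]
  pop 3: indeg[0]->1; indeg[1]->0; indeg[7]->1 | ready=[1, 4] | order so far=[3]
  pop 1: indeg[5]->0 | ready=[4, 5] | order so far=[3, 1]
  pop 4: indeg[2]->0 | ready=[2, 5] | order so far=[3, 1, 4]
  pop 2: indeg[6]->1; indeg[7]->0 | ready=[5, 7] | order so far=[3, 1, 4, 2]
  pop 5: indeg[6]->0 | ready=[6, 7] | order so far=[3, 1, 4, 2, 5]
  pop 6: indeg[0]->0 | ready=[0, 7] | order so far=[3, 1, 4, 2, 5, 6]
  pop 0: no out-edges | ready=[7] | order so far=[3, 1, 4, 2, 5, 6, 0]
  pop 7: no out-edges | ready=[] | order so far=[3, 1, 4, 2, 5, 6, 0, 7]
New canonical toposort: [3, 1, 4, 2, 5, 6, 0, 7]
Compare positions:
  Node 0: index 6 -> 6 (same)
  Node 1: index 1 -> 1 (same)
  Node 2: index 3 -> 3 (same)
  Node 3: index 0 -> 0 (same)
  Node 4: index 2 -> 2 (same)
  Node 5: index 4 -> 4 (same)
  Node 6: index 5 -> 5 (same)
  Node 7: index 7 -> 7 (same)
Nodes that changed position: none

Answer: none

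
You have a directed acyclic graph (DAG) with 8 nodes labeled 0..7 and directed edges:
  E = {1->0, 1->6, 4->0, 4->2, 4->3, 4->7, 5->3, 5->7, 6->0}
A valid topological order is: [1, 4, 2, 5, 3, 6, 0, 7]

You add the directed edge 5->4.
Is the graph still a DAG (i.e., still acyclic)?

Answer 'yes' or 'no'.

Given toposort: [1, 4, 2, 5, 3, 6, 0, 7]
Position of 5: index 3; position of 4: index 1
New edge 5->4: backward (u after v in old order)
Backward edge: old toposort is now invalid. Check if this creates a cycle.
Does 4 already reach 5? Reachable from 4: [0, 2, 3, 4, 7]. NO -> still a DAG (reorder needed).
Still a DAG? yes

Answer: yes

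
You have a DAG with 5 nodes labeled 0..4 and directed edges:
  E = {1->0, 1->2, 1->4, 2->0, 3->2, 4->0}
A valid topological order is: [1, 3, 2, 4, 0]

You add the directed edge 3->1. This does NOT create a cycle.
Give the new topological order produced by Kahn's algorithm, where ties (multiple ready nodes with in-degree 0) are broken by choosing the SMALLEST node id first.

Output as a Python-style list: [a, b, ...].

Answer: [3, 1, 2, 4, 0]

Derivation:
Old toposort: [1, 3, 2, 4, 0]
Added edge: 3->1
Position of 3 (1) > position of 1 (0). Must reorder: 3 must now come before 1.
Run Kahn's algorithm (break ties by smallest node id):
  initial in-degrees: [3, 1, 2, 0, 1]
  ready (indeg=0): [3]
  pop 3: indeg[1]->0; indeg[2]->1 | ready=[1] | order so far=[3]
  pop 1: indeg[0]->2; indeg[2]->0; indeg[4]->0 | ready=[2, 4] | order so far=[3, 1]
  pop 2: indeg[0]->1 | ready=[4] | order so far=[3, 1, 2]
  pop 4: indeg[0]->0 | ready=[0] | order so far=[3, 1, 2, 4]
  pop 0: no out-edges | ready=[] | order so far=[3, 1, 2, 4, 0]
  Result: [3, 1, 2, 4, 0]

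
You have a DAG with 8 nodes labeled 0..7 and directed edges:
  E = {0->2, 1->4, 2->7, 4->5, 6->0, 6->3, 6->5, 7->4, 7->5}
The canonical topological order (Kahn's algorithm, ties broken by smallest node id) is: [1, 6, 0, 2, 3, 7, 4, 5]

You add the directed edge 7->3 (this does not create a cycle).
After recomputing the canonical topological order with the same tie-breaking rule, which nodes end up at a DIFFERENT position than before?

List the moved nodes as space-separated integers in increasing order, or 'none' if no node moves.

Answer: 3 7

Derivation:
Old toposort: [1, 6, 0, 2, 3, 7, 4, 5]
Added edge 7->3
Recompute Kahn (smallest-id tiebreak):
  initial in-degrees: [1, 0, 1, 2, 2, 3, 0, 1]
  ready (indeg=0): [1, 6]
  pop 1: indeg[4]->1 | ready=[6] | order so far=[1]
  pop 6: indeg[0]->0; indeg[3]->1; indeg[5]->2 | ready=[0] | order so far=[1, 6]
  pop 0: indeg[2]->0 | ready=[2] | order so far=[1, 6, 0]
  pop 2: indeg[7]->0 | ready=[7] | order so far=[1, 6, 0, 2]
  pop 7: indeg[3]->0; indeg[4]->0; indeg[5]->1 | ready=[3, 4] | order so far=[1, 6, 0, 2, 7]
  pop 3: no out-edges | ready=[4] | order so far=[1, 6, 0, 2, 7, 3]
  pop 4: indeg[5]->0 | ready=[5] | order so far=[1, 6, 0, 2, 7, 3, 4]
  pop 5: no out-edges | ready=[] | order so far=[1, 6, 0, 2, 7, 3, 4, 5]
New canonical toposort: [1, 6, 0, 2, 7, 3, 4, 5]
Compare positions:
  Node 0: index 2 -> 2 (same)
  Node 1: index 0 -> 0 (same)
  Node 2: index 3 -> 3 (same)
  Node 3: index 4 -> 5 (moved)
  Node 4: index 6 -> 6 (same)
  Node 5: index 7 -> 7 (same)
  Node 6: index 1 -> 1 (same)
  Node 7: index 5 -> 4 (moved)
Nodes that changed position: 3 7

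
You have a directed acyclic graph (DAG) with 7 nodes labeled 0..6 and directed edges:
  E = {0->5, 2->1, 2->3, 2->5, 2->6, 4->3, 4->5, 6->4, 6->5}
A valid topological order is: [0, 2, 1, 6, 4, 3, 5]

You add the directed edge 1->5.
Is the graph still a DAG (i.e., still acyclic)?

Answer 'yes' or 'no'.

Given toposort: [0, 2, 1, 6, 4, 3, 5]
Position of 1: index 2; position of 5: index 6
New edge 1->5: forward
Forward edge: respects the existing order. Still a DAG, same toposort still valid.
Still a DAG? yes

Answer: yes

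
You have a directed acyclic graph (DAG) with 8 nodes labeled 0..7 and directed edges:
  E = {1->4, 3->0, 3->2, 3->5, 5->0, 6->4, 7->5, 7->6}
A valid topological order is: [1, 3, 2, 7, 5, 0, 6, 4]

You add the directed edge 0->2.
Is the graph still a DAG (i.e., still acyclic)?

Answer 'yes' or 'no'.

Given toposort: [1, 3, 2, 7, 5, 0, 6, 4]
Position of 0: index 5; position of 2: index 2
New edge 0->2: backward (u after v in old order)
Backward edge: old toposort is now invalid. Check if this creates a cycle.
Does 2 already reach 0? Reachable from 2: [2]. NO -> still a DAG (reorder needed).
Still a DAG? yes

Answer: yes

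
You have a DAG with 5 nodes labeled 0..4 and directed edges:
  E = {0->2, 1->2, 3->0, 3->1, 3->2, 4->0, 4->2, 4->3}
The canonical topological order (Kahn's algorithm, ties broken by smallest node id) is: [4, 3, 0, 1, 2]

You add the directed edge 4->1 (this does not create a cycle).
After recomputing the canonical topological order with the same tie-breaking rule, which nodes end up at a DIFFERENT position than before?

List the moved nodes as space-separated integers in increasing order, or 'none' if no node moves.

Old toposort: [4, 3, 0, 1, 2]
Added edge 4->1
Recompute Kahn (smallest-id tiebreak):
  initial in-degrees: [2, 2, 4, 1, 0]
  ready (indeg=0): [4]
  pop 4: indeg[0]->1; indeg[1]->1; indeg[2]->3; indeg[3]->0 | ready=[3] | order so far=[4]
  pop 3: indeg[0]->0; indeg[1]->0; indeg[2]->2 | ready=[0, 1] | order so far=[4, 3]
  pop 0: indeg[2]->1 | ready=[1] | order so far=[4, 3, 0]
  pop 1: indeg[2]->0 | ready=[2] | order so far=[4, 3, 0, 1]
  pop 2: no out-edges | ready=[] | order so far=[4, 3, 0, 1, 2]
New canonical toposort: [4, 3, 0, 1, 2]
Compare positions:
  Node 0: index 2 -> 2 (same)
  Node 1: index 3 -> 3 (same)
  Node 2: index 4 -> 4 (same)
  Node 3: index 1 -> 1 (same)
  Node 4: index 0 -> 0 (same)
Nodes that changed position: none

Answer: none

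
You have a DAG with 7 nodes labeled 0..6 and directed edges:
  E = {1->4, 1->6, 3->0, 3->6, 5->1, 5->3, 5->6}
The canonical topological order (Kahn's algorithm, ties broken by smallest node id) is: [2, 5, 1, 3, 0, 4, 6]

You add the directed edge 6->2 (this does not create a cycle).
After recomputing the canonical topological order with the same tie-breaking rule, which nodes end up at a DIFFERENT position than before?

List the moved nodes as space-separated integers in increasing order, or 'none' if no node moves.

Old toposort: [2, 5, 1, 3, 0, 4, 6]
Added edge 6->2
Recompute Kahn (smallest-id tiebreak):
  initial in-degrees: [1, 1, 1, 1, 1, 0, 3]
  ready (indeg=0): [5]
  pop 5: indeg[1]->0; indeg[3]->0; indeg[6]->2 | ready=[1, 3] | order so far=[5]
  pop 1: indeg[4]->0; indeg[6]->1 | ready=[3, 4] | order so far=[5, 1]
  pop 3: indeg[0]->0; indeg[6]->0 | ready=[0, 4, 6] | order so far=[5, 1, 3]
  pop 0: no out-edges | ready=[4, 6] | order so far=[5, 1, 3, 0]
  pop 4: no out-edges | ready=[6] | order so far=[5, 1, 3, 0, 4]
  pop 6: indeg[2]->0 | ready=[2] | order so far=[5, 1, 3, 0, 4, 6]
  pop 2: no out-edges | ready=[] | order so far=[5, 1, 3, 0, 4, 6, 2]
New canonical toposort: [5, 1, 3, 0, 4, 6, 2]
Compare positions:
  Node 0: index 4 -> 3 (moved)
  Node 1: index 2 -> 1 (moved)
  Node 2: index 0 -> 6 (moved)
  Node 3: index 3 -> 2 (moved)
  Node 4: index 5 -> 4 (moved)
  Node 5: index 1 -> 0 (moved)
  Node 6: index 6 -> 5 (moved)
Nodes that changed position: 0 1 2 3 4 5 6

Answer: 0 1 2 3 4 5 6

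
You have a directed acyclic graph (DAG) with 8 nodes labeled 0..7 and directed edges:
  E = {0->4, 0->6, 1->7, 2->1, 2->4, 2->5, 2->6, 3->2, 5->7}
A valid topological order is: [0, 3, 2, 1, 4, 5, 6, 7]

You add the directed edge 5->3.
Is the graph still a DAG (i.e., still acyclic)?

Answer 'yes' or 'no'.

Given toposort: [0, 3, 2, 1, 4, 5, 6, 7]
Position of 5: index 5; position of 3: index 1
New edge 5->3: backward (u after v in old order)
Backward edge: old toposort is now invalid. Check if this creates a cycle.
Does 3 already reach 5? Reachable from 3: [1, 2, 3, 4, 5, 6, 7]. YES -> cycle!
Still a DAG? no

Answer: no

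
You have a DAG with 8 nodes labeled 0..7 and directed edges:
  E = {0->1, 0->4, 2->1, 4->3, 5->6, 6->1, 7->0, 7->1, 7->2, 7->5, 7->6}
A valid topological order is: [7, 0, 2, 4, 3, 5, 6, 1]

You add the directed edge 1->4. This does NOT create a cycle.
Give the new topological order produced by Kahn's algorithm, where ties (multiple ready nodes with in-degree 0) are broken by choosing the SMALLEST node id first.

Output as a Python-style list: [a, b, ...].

Old toposort: [7, 0, 2, 4, 3, 5, 6, 1]
Added edge: 1->4
Position of 1 (7) > position of 4 (3). Must reorder: 1 must now come before 4.
Run Kahn's algorithm (break ties by smallest node id):
  initial in-degrees: [1, 4, 1, 1, 2, 1, 2, 0]
  ready (indeg=0): [7]
  pop 7: indeg[0]->0; indeg[1]->3; indeg[2]->0; indeg[5]->0; indeg[6]->1 | ready=[0, 2, 5] | order so far=[7]
  pop 0: indeg[1]->2; indeg[4]->1 | ready=[2, 5] | order so far=[7, 0]
  pop 2: indeg[1]->1 | ready=[5] | order so far=[7, 0, 2]
  pop 5: indeg[6]->0 | ready=[6] | order so far=[7, 0, 2, 5]
  pop 6: indeg[1]->0 | ready=[1] | order so far=[7, 0, 2, 5, 6]
  pop 1: indeg[4]->0 | ready=[4] | order so far=[7, 0, 2, 5, 6, 1]
  pop 4: indeg[3]->0 | ready=[3] | order so far=[7, 0, 2, 5, 6, 1, 4]
  pop 3: no out-edges | ready=[] | order so far=[7, 0, 2, 5, 6, 1, 4, 3]
  Result: [7, 0, 2, 5, 6, 1, 4, 3]

Answer: [7, 0, 2, 5, 6, 1, 4, 3]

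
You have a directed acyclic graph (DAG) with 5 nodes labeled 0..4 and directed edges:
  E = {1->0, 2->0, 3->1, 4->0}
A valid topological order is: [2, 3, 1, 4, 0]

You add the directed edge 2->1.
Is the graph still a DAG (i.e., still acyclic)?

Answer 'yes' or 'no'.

Given toposort: [2, 3, 1, 4, 0]
Position of 2: index 0; position of 1: index 2
New edge 2->1: forward
Forward edge: respects the existing order. Still a DAG, same toposort still valid.
Still a DAG? yes

Answer: yes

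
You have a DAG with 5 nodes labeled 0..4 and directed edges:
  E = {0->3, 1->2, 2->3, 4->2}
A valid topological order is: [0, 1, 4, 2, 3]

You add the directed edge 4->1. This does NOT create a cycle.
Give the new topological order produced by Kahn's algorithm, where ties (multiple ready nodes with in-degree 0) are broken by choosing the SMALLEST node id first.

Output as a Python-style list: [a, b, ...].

Old toposort: [0, 1, 4, 2, 3]
Added edge: 4->1
Position of 4 (2) > position of 1 (1). Must reorder: 4 must now come before 1.
Run Kahn's algorithm (break ties by smallest node id):
  initial in-degrees: [0, 1, 2, 2, 0]
  ready (indeg=0): [0, 4]
  pop 0: indeg[3]->1 | ready=[4] | order so far=[0]
  pop 4: indeg[1]->0; indeg[2]->1 | ready=[1] | order so far=[0, 4]
  pop 1: indeg[2]->0 | ready=[2] | order so far=[0, 4, 1]
  pop 2: indeg[3]->0 | ready=[3] | order so far=[0, 4, 1, 2]
  pop 3: no out-edges | ready=[] | order so far=[0, 4, 1, 2, 3]
  Result: [0, 4, 1, 2, 3]

Answer: [0, 4, 1, 2, 3]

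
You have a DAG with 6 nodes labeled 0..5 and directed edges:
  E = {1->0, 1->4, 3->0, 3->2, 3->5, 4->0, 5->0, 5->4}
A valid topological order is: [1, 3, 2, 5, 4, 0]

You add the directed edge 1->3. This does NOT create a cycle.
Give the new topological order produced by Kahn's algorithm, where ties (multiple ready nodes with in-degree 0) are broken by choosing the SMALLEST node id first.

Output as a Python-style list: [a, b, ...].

Old toposort: [1, 3, 2, 5, 4, 0]
Added edge: 1->3
Position of 1 (0) < position of 3 (1). Old order still valid.
Run Kahn's algorithm (break ties by smallest node id):
  initial in-degrees: [4, 0, 1, 1, 2, 1]
  ready (indeg=0): [1]
  pop 1: indeg[0]->3; indeg[3]->0; indeg[4]->1 | ready=[3] | order so far=[1]
  pop 3: indeg[0]->2; indeg[2]->0; indeg[5]->0 | ready=[2, 5] | order so far=[1, 3]
  pop 2: no out-edges | ready=[5] | order so far=[1, 3, 2]
  pop 5: indeg[0]->1; indeg[4]->0 | ready=[4] | order so far=[1, 3, 2, 5]
  pop 4: indeg[0]->0 | ready=[0] | order so far=[1, 3, 2, 5, 4]
  pop 0: no out-edges | ready=[] | order so far=[1, 3, 2, 5, 4, 0]
  Result: [1, 3, 2, 5, 4, 0]

Answer: [1, 3, 2, 5, 4, 0]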